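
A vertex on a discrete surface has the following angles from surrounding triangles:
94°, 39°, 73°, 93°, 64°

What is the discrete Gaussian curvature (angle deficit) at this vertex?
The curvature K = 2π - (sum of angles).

Sum of angles = 363°. K = 360° - 363° = -3° = -π/60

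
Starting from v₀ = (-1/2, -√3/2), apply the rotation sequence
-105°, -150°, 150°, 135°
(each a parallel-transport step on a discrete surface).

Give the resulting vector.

Total rotation: (-105°) + (-150°) + 150° + 135° = 30°. Final vector: (0, -1)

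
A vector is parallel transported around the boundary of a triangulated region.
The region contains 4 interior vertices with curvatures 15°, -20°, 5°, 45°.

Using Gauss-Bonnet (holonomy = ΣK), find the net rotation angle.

Holonomy = total enclosed curvature = 15° + (-20°) + 5° + 45° = 45°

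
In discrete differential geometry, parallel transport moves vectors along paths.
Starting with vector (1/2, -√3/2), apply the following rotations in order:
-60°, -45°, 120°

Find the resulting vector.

Total rotation: (-60°) + (-45°) + 120° = 15°. Final vector: (0.7071, -0.7071)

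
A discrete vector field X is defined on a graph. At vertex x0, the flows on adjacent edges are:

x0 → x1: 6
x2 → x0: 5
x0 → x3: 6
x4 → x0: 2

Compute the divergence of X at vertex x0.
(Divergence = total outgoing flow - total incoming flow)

Divergence = sum of outgoing flows = 6 + (-5) + 6 + (-2) = 5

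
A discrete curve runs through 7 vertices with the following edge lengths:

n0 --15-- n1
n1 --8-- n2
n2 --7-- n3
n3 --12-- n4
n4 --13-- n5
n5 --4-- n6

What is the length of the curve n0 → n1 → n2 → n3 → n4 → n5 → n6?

Arc length = 15 + 8 + 7 + 12 + 13 + 4 = 59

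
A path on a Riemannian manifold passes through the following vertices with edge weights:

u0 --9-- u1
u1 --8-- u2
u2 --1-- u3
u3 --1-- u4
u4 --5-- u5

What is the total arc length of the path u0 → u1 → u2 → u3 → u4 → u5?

Arc length = 9 + 8 + 1 + 1 + 5 = 24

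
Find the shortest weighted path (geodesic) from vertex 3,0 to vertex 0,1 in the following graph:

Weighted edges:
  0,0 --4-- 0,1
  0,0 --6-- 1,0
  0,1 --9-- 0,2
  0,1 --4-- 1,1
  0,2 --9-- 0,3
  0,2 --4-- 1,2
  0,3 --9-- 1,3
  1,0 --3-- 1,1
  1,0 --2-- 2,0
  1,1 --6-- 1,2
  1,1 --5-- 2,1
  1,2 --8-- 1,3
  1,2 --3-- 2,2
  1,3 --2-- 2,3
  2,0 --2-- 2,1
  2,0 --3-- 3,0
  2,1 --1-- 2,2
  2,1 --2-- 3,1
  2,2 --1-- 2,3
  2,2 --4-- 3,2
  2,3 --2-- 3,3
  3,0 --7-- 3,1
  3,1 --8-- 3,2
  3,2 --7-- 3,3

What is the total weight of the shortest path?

Shortest path: 3,0 → 2,0 → 1,0 → 1,1 → 0,1, total weight = 12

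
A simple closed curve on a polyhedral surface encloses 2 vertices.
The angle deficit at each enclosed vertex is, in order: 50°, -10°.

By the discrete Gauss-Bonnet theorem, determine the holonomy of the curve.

Holonomy = total enclosed curvature = 50° + (-10°) = 40°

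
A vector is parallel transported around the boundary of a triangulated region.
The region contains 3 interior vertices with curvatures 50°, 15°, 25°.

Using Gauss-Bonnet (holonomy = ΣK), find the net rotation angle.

Holonomy = total enclosed curvature = 50° + 15° + 25° = 90°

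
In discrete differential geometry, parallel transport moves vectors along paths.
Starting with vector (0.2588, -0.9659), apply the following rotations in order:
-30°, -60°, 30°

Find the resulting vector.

Total rotation: (-30°) + (-60°) + 30° = -60°. Final vector: (-0.7071, -0.7071)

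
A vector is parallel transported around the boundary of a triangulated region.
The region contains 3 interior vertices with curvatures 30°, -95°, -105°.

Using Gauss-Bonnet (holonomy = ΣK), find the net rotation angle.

Holonomy = total enclosed curvature = 30° + (-95°) + (-105°) = -170°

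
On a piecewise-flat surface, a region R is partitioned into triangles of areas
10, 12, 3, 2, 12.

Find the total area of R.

10 + 12 + 3 + 2 + 12 = 39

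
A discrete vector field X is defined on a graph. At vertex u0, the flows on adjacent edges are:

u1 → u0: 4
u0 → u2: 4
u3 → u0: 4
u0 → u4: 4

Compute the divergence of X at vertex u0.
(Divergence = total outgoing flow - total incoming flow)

Divergence = sum of outgoing flows = (-4) + 4 + (-4) + 4 = 0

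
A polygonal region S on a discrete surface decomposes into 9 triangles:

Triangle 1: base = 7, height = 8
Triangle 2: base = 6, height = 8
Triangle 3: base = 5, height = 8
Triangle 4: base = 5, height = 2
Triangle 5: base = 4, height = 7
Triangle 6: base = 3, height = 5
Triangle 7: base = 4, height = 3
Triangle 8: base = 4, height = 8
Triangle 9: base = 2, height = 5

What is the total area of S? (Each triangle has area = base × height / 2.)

(1/2)×7×8 + (1/2)×6×8 + (1/2)×5×8 + (1/2)×5×2 + (1/2)×4×7 + (1/2)×3×5 + (1/2)×4×3 + (1/2)×4×8 + (1/2)×2×5 = 125.5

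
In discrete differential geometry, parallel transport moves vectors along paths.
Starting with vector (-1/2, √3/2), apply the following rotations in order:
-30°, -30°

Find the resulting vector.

Total rotation: (-30°) + (-30°) = -60°. Final vector: (0.5000, 0.8660)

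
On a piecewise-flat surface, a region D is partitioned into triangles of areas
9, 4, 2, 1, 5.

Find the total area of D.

9 + 4 + 2 + 1 + 5 = 21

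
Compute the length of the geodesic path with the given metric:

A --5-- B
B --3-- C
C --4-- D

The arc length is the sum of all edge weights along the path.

Arc length = 5 + 3 + 4 = 12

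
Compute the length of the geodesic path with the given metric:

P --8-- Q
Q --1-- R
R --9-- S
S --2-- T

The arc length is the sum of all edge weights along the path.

Arc length = 8 + 1 + 9 + 2 = 20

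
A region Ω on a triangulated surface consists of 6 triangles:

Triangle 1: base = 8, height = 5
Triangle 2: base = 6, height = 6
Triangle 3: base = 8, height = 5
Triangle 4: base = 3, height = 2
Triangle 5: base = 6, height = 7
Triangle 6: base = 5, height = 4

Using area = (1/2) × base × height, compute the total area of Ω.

(1/2)×8×5 + (1/2)×6×6 + (1/2)×8×5 + (1/2)×3×2 + (1/2)×6×7 + (1/2)×5×4 = 92.0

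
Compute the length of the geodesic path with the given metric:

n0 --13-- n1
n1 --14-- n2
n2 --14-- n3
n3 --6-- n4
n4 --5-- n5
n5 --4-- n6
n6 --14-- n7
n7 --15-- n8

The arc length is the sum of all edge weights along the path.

Arc length = 13 + 14 + 14 + 6 + 5 + 4 + 14 + 15 = 85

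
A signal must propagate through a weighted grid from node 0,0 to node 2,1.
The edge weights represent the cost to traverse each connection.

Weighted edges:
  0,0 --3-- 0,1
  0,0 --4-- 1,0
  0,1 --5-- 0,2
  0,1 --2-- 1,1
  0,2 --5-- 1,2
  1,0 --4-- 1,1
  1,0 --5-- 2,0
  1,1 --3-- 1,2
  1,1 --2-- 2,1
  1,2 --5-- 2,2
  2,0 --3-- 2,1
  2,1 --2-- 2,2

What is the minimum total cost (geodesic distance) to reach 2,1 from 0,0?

Shortest path: 0,0 → 0,1 → 1,1 → 2,1, total weight = 7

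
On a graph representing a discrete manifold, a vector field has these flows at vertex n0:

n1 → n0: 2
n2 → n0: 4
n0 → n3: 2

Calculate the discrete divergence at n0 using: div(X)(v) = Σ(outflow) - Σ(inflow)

Divergence = sum of outgoing flows = (-2) + (-4) + 2 = -4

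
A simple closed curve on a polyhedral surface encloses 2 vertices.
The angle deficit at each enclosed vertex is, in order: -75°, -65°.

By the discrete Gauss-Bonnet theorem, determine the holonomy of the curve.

Holonomy = total enclosed curvature = (-75°) + (-65°) = -140°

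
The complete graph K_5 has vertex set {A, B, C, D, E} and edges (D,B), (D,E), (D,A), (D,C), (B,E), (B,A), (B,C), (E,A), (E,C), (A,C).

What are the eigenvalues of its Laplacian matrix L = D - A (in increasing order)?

For the complete graph K_n, L = nI − J (J = all-ones matrix). J has eigenvalues n (once, eigenvector 𝟙) and 0 (multiplicity n−1), so L has eigenvalues 0 (once) and n (multiplicity n−1). Here n = 5: eigenvalue 0 once and 5 with multiplicity 4.
Laplacian eigenvalues (increasing order): [0.0, 5.0, 5.0, 5.0, 5.0]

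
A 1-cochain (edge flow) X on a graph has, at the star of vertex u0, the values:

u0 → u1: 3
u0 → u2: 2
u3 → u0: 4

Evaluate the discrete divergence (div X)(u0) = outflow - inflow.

Divergence = sum of outgoing flows = 3 + 2 + (-4) = 1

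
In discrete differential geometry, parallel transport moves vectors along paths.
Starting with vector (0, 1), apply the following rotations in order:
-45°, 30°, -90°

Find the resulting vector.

Total rotation: (-45°) + 30° + (-90°) = -105°. Final vector: (0.9659, -0.2588)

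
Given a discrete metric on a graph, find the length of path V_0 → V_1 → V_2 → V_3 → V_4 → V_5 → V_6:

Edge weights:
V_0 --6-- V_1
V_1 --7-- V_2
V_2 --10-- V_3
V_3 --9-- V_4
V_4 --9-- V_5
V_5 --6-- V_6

Arc length = 6 + 7 + 10 + 9 + 9 + 6 = 47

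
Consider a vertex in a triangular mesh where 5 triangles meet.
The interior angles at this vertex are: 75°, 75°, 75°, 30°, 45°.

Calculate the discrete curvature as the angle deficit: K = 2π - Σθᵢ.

Sum of angles = 300°. K = 360° - 300° = 60° = π/3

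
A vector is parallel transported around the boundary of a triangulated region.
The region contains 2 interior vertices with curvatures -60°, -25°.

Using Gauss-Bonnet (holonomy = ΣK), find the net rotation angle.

Holonomy = total enclosed curvature = (-60°) + (-25°) = -85°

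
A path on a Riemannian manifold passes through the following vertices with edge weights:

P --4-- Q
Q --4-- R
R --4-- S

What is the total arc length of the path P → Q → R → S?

Arc length = 4 + 4 + 4 = 12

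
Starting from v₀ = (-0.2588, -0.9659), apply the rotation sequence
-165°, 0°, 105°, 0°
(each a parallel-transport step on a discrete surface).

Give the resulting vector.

Total rotation: (-165°) + 0° + 105° + 0° = -60°. Final vector: (-0.9659, -0.2588)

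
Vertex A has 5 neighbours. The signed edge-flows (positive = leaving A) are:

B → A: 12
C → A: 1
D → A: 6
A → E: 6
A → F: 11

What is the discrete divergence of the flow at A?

Divergence = sum of outgoing flows = (-12) + (-1) + (-6) + 6 + 11 = -2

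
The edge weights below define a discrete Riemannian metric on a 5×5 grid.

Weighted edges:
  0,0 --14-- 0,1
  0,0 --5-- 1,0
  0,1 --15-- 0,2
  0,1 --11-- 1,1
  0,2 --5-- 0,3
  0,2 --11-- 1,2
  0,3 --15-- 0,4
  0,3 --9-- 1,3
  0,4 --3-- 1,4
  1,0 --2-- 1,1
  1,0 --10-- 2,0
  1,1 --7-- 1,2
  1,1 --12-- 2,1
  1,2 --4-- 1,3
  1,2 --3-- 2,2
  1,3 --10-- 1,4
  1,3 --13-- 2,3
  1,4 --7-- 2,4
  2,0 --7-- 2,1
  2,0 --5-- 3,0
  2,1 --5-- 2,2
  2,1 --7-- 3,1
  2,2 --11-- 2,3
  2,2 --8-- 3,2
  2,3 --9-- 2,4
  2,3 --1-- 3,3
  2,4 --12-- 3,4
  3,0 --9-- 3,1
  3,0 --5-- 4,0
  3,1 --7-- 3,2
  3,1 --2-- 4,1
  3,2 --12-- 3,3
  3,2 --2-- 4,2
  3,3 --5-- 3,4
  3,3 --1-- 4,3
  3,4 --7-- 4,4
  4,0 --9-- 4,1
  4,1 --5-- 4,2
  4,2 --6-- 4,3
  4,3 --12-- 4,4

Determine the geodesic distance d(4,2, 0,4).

Shortest path: 4,2 → 4,3 → 3,3 → 2,3 → 2,4 → 1,4 → 0,4, total weight = 27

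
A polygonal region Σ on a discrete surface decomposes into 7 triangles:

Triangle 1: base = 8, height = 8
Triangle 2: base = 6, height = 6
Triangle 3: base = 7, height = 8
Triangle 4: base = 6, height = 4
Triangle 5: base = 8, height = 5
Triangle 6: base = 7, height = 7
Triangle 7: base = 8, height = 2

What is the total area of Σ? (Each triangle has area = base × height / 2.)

(1/2)×8×8 + (1/2)×6×6 + (1/2)×7×8 + (1/2)×6×4 + (1/2)×8×5 + (1/2)×7×7 + (1/2)×8×2 = 142.5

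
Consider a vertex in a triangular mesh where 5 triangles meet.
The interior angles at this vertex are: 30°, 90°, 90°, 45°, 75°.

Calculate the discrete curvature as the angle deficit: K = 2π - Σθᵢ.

Sum of angles = 330°. K = 360° - 330° = 30° = π/6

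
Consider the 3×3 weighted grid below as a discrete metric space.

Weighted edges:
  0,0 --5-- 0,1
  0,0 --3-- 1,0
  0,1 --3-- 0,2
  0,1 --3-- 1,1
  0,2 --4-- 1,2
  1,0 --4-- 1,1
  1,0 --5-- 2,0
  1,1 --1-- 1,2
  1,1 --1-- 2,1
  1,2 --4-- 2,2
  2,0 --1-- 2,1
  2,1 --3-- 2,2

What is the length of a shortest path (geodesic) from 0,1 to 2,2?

Shortest path: 0,1 → 1,1 → 2,1 → 2,2, total weight = 7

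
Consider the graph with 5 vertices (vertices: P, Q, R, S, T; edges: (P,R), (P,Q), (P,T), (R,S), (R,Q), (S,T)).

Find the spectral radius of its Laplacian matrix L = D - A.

Degrees: deg(P) = 3, deg(Q) = 2, deg(R) = 3, deg(S) = 2, deg(T) = 2.
L = D − A with rows/columns ordered (P, Q, R, S, T):
  [ 3, -1, -1,  0, -1]
  [-1,  2, -1,  0,  0]
  [-1, -1,  3, -1,  0]
  [ 0,  0, -1,  2, -1]
  [-1,  0,  0, -1,  2]
Characteristic polynomial: det(λI − L) = λ(λ² − 5λ + 5)(λ² − 7λ + 11).
Roots: λ = 0; (λ² − 5λ + 5) = 0 ⇒ λ = (5 ± √5)/2 ≈ 1.382, 3.618; (λ² − 7λ + 11) = 0 ⇒ λ = (7 ± √5)/2 ≈ 2.382, 4.618.
(Check: the roots sum (with multiplicity) to 12, matching trace L = Σdeg = 2·6 = 12.)
Laplacian eigenvalues: [0.0, 1.382, 2.382, 3.618, 4.618]. Largest eigenvalue (spectral radius) = 4.618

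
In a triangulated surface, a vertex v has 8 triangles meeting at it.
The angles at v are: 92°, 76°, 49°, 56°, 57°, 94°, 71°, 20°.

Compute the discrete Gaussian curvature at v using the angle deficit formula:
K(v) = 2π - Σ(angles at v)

Sum of angles = 515°. K = 360° - 515° = -155° = -31π/36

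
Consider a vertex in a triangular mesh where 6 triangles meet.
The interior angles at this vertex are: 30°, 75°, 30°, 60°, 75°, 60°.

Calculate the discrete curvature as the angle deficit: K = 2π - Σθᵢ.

Sum of angles = 330°. K = 360° - 330° = 30°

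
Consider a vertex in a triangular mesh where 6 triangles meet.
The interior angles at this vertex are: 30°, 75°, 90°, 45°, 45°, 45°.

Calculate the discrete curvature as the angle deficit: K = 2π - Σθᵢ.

Sum of angles = 330°. K = 360° - 330° = 30°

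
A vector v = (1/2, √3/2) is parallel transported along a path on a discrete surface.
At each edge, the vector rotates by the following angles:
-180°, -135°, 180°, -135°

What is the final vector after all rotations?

Total rotation: (-180°) + (-135°) + 180° + (-135°) = -270° ≡ 90° (mod 360°). Final vector: (-0.8660, 0.5000)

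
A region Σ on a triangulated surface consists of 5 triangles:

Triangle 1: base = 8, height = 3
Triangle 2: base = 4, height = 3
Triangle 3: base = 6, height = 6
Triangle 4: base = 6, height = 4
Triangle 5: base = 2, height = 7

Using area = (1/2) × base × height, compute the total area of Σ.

(1/2)×8×3 + (1/2)×4×3 + (1/2)×6×6 + (1/2)×6×4 + (1/2)×2×7 = 55.0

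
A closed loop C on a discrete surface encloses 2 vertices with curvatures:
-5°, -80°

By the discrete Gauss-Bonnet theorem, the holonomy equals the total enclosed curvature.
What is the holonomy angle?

Holonomy = total enclosed curvature = (-5°) + (-80°) = -85°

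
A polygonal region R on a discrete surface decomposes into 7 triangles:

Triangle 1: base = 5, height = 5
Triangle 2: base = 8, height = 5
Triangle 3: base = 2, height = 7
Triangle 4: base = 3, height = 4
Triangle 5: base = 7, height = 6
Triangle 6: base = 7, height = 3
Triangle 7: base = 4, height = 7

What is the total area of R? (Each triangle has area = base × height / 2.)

(1/2)×5×5 + (1/2)×8×5 + (1/2)×2×7 + (1/2)×3×4 + (1/2)×7×6 + (1/2)×7×3 + (1/2)×4×7 = 91.0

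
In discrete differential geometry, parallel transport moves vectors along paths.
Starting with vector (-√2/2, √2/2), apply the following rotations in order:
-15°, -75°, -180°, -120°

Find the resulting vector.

Total rotation: (-15°) + (-75°) + (-180°) + (-120°) = -390° ≡ -30° (mod 360°). Final vector: (-0.2588, 0.9659)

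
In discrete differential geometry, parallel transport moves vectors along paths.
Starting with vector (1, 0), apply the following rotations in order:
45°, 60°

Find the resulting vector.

Total rotation: 45° + 60° = 105°. Final vector: (-0.2588, 0.9659)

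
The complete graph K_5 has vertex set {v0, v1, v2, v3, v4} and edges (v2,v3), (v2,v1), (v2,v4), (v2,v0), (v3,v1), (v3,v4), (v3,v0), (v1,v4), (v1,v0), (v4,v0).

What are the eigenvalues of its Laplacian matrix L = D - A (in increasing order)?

For the complete graph K_n, L = nI − J (J = all-ones matrix). J has eigenvalues n (once, eigenvector 𝟙) and 0 (multiplicity n−1), so L has eigenvalues 0 (once) and n (multiplicity n−1). Here n = 5: eigenvalue 0 once and 5 with multiplicity 4.
Laplacian eigenvalues (increasing order): [0.0, 5.0, 5.0, 5.0, 5.0]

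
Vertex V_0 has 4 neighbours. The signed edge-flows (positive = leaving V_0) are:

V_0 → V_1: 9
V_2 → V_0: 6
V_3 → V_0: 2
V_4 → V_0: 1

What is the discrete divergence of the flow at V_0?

Divergence = sum of outgoing flows = 9 + (-6) + (-2) + (-1) = 0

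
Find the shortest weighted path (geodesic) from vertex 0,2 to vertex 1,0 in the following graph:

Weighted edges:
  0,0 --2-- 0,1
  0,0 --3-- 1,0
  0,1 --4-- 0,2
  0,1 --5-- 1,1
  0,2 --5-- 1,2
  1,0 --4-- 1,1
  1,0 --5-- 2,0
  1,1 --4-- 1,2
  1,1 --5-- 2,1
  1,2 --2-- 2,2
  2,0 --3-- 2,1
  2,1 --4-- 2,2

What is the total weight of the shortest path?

Shortest path: 0,2 → 0,1 → 0,0 → 1,0, total weight = 9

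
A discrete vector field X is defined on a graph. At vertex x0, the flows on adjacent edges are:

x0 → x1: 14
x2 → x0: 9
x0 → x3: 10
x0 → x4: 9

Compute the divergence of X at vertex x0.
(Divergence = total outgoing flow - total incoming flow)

Divergence = sum of outgoing flows = 14 + (-9) + 10 + 9 = 24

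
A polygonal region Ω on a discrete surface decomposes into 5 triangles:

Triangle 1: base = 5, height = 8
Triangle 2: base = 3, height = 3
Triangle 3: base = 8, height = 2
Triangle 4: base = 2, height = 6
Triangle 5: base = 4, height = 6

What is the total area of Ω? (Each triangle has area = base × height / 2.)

(1/2)×5×8 + (1/2)×3×3 + (1/2)×8×2 + (1/2)×2×6 + (1/2)×4×6 = 50.5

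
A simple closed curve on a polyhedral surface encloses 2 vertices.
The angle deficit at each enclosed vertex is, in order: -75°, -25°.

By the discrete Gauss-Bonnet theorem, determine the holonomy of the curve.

Holonomy = total enclosed curvature = (-75°) + (-25°) = -100°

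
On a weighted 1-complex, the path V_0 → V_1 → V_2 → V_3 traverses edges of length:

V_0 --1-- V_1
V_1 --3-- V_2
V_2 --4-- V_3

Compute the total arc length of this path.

Arc length = 1 + 3 + 4 = 8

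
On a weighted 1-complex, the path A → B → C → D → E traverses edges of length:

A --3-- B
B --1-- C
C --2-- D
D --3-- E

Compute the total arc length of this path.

Arc length = 3 + 1 + 2 + 3 = 9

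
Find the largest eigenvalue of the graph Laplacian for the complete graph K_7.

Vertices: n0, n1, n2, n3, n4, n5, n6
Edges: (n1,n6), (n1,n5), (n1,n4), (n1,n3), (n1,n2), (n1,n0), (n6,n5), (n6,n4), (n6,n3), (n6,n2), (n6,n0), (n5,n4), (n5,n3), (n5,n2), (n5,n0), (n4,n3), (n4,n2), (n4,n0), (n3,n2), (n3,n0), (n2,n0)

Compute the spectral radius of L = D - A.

For the complete graph K_n, L = nI − J (J = all-ones matrix). J has eigenvalues n (once, eigenvector 𝟙) and 0 (multiplicity n−1), so L has eigenvalues 0 (once) and n (multiplicity n−1). Here n = 7: eigenvalue 0 once and 7 with multiplicity 6.
Laplacian eigenvalues: [0.0, 7.0, 7.0, 7.0, 7.0, 7.0, 7.0]. Largest eigenvalue (spectral radius) = 7.0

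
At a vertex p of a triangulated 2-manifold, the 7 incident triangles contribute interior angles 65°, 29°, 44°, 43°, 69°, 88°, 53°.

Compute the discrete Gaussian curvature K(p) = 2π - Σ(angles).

Sum of angles = 391°. K = 360° - 391° = -31° = -31π/180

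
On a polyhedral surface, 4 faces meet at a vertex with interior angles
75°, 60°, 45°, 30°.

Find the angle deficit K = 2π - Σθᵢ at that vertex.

Sum of angles = 210°. K = 360° - 210° = 150°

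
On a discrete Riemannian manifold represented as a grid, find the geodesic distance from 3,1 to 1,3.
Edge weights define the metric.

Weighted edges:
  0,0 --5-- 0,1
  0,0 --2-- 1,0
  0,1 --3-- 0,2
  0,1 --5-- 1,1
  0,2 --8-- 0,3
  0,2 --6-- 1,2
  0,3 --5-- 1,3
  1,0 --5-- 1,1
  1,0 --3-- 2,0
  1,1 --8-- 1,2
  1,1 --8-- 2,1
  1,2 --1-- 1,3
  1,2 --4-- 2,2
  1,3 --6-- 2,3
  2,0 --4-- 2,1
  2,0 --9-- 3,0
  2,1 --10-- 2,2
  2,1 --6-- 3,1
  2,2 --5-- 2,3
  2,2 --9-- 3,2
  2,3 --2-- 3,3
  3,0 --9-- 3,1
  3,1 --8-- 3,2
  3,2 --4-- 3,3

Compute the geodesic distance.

Shortest path: 3,1 → 3,2 → 3,3 → 2,3 → 1,3, total weight = 20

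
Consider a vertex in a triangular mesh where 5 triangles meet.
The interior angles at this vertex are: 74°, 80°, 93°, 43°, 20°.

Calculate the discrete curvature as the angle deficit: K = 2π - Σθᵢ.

Sum of angles = 310°. K = 360° - 310° = 50° = 5π/18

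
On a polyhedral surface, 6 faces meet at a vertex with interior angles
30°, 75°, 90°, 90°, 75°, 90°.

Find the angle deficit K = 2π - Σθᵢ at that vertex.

Sum of angles = 450°. K = 360° - 450° = -90°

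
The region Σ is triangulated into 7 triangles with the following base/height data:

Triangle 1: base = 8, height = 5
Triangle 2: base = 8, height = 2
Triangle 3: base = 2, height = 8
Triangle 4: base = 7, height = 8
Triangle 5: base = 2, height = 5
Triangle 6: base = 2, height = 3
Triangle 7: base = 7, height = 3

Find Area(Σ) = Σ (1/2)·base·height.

(1/2)×8×5 + (1/2)×8×2 + (1/2)×2×8 + (1/2)×7×8 + (1/2)×2×5 + (1/2)×2×3 + (1/2)×7×3 = 82.5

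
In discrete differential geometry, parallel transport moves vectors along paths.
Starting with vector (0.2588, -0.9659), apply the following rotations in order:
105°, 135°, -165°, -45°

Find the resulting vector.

Total rotation: 105° + 135° + (-165°) + (-45°) = 30°. Final vector: (0.7071, -0.7071)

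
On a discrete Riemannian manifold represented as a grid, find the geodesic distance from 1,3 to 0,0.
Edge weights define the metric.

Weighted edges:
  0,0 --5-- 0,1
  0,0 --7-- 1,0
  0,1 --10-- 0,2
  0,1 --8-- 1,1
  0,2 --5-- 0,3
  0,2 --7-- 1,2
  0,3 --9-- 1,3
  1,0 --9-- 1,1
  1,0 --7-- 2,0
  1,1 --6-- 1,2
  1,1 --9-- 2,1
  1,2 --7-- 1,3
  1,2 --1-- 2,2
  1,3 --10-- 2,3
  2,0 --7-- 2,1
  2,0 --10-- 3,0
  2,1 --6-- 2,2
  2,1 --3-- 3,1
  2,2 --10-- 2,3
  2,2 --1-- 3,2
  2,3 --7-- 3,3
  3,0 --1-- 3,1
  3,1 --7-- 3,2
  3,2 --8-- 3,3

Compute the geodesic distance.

Shortest path: 1,3 → 1,2 → 1,1 → 0,1 → 0,0, total weight = 26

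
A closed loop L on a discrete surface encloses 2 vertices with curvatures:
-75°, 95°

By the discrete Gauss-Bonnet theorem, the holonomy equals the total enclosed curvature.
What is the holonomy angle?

Holonomy = total enclosed curvature = (-75°) + 95° = 20°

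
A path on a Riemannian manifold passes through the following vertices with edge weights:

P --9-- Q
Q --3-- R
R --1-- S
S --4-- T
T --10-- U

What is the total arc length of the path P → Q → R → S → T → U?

Arc length = 9 + 3 + 1 + 4 + 10 = 27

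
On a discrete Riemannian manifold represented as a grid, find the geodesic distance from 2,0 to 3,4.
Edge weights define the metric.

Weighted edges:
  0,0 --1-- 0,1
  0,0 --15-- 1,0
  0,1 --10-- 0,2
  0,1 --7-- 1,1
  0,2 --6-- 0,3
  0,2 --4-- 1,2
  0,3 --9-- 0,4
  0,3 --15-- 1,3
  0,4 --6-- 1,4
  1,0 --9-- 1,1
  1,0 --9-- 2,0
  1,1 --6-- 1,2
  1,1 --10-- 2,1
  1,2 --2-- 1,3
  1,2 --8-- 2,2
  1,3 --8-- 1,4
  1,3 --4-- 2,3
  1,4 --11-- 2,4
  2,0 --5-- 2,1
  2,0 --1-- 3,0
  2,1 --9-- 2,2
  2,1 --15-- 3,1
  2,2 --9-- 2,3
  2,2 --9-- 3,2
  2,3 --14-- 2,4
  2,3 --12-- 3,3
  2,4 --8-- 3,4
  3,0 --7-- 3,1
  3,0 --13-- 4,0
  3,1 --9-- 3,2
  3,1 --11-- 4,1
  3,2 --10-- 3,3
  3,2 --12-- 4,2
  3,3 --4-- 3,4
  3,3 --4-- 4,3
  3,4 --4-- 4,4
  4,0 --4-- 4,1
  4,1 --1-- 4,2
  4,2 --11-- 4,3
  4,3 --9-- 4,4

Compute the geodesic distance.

Shortest path: 2,0 → 3,0 → 3,1 → 3,2 → 3,3 → 3,4, total weight = 31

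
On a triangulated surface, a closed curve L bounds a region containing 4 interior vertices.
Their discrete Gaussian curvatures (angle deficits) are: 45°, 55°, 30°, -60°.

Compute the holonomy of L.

Holonomy = total enclosed curvature = 45° + 55° + 30° + (-60°) = 70°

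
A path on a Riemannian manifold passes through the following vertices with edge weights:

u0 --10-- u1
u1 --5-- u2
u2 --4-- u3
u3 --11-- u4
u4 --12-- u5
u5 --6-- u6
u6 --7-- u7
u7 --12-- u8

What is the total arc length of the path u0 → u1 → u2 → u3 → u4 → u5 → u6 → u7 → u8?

Arc length = 10 + 5 + 4 + 11 + 12 + 6 + 7 + 12 = 67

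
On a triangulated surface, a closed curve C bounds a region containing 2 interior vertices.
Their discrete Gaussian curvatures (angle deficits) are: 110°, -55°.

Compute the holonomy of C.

Holonomy = total enclosed curvature = 110° + (-55°) = 55°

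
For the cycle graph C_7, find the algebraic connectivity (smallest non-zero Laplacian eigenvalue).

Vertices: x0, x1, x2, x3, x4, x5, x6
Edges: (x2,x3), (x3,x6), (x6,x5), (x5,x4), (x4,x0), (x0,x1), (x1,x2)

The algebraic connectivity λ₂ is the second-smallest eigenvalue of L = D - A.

The cycle graph C_n has Laplacian eigenvalues λ_k = 2 − 2cos(2πk/n), k = 0, 1, …, n−1. Here n = 7:
k=0: 2 − 2cos(0) = 0.0; k=1: 2 − 2cos(2π/7) = 0.753; k=2: 2 − 2cos(4π/7) = 2.445; k=3: 2 − 2cos(6π/7) = 3.8019; k=4: 2 − 2cos(8π/7) = 3.8019; k=5: 2 − 2cos(10π/7) = 2.445; k=6: 2 − 2cos(12π/7) = 0.753.
Laplacian eigenvalues: [0.0, 0.753, 0.753, 2.445, 2.445, 3.8019, 3.8019]. Algebraic connectivity (smallest non-zero eigenvalue) = 0.753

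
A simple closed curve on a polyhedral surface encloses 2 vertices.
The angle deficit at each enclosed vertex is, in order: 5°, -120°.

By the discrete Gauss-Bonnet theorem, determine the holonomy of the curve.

Holonomy = total enclosed curvature = 5° + (-120°) = -115°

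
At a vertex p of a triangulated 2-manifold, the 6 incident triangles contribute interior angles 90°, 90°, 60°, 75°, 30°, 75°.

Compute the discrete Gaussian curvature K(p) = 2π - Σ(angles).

Sum of angles = 420°. K = 360° - 420° = -60°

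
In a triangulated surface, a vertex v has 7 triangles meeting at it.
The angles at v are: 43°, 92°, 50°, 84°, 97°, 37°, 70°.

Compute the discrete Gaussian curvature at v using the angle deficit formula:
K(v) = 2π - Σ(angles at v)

Sum of angles = 473°. K = 360° - 473° = -113° = -113π/180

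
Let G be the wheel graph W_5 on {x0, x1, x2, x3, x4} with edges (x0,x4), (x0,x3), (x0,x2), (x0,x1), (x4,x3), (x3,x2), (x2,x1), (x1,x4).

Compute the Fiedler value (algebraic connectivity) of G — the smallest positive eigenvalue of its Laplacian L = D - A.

The wheel W_5 is the join K_1 ∨ C_4 (a hub joined to every vertex of a cycle of length 4). For a join G ∨ H (G on p vertices, H on q vertices) the Laplacian spectrum is 0, p+q, the eigenvalues of L(G) other than one 0 each shifted by +q, and the eigenvalues of L(H) other than one 0 each shifted by +p. With G = K_1 (p = 1, nothing left after dropping its 0) and H = C_4 (q = 4, eigenvalues 2 − 2cos(2πk/4), k = 0, …, 3; drop k = 0), the spectrum of W_5 is 0, 5, and 1 + (2 − 2cos(2πk/4)) = 3 − 2cos(2πk/4) for k = 1, …, 3:
k=1: 3 − 2cos(π/2) = 3.0; k=2: 3 − 2cos(π) = 5.0; k=3: 3 − 2cos(3π/2) = 3.0.
Laplacian eigenvalues: [0.0, 3.0, 3.0, 5.0, 5.0]. Algebraic connectivity (smallest non-zero eigenvalue) = 3.0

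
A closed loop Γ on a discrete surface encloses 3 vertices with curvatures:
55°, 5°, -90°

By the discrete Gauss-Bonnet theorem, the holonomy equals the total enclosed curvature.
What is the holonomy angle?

Holonomy = total enclosed curvature = 55° + 5° + (-90°) = -30°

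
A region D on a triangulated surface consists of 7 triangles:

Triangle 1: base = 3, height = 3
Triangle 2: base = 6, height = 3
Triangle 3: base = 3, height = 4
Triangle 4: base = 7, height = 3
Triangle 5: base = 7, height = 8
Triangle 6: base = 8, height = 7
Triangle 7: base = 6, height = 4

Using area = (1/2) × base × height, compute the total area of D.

(1/2)×3×3 + (1/2)×6×3 + (1/2)×3×4 + (1/2)×7×3 + (1/2)×7×8 + (1/2)×8×7 + (1/2)×6×4 = 98.0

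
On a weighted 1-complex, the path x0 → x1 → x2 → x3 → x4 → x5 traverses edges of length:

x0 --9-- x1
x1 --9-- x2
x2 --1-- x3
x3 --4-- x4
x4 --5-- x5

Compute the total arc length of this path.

Arc length = 9 + 9 + 1 + 4 + 5 = 28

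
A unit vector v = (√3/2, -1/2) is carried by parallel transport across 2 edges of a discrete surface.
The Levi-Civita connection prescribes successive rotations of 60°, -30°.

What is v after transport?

Total rotation: 60° + (-30°) = 30°. Final vector: (1, 0)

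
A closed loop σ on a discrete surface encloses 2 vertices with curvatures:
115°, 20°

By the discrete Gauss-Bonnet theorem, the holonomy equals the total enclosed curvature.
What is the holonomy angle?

Holonomy = total enclosed curvature = 115° + 20° = 135°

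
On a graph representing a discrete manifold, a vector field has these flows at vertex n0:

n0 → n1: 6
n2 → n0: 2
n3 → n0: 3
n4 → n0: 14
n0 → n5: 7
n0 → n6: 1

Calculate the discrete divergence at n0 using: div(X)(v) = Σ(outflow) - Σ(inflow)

Divergence = sum of outgoing flows = 6 + (-2) + (-3) + (-14) + 7 + 1 = -5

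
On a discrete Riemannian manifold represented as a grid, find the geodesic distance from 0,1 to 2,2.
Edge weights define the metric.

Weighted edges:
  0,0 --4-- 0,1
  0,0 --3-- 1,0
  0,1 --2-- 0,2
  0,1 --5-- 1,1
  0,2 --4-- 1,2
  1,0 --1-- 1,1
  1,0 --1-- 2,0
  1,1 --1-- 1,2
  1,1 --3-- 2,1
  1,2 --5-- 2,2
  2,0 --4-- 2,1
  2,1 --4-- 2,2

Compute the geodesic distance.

Shortest path: 0,1 → 0,2 → 1,2 → 2,2, total weight = 11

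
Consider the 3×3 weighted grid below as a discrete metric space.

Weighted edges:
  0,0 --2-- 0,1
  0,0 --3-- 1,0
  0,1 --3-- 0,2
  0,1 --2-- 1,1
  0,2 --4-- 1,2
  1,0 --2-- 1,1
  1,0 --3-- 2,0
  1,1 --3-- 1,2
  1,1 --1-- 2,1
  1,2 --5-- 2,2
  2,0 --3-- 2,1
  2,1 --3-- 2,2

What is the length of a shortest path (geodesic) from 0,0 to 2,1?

Shortest path: 0,0 → 0,1 → 1,1 → 2,1, total weight = 5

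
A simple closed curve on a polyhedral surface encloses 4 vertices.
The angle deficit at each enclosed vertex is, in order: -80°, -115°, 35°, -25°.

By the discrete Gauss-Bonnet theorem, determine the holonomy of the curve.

Holonomy = total enclosed curvature = (-80°) + (-115°) + 35° + (-25°) = -185°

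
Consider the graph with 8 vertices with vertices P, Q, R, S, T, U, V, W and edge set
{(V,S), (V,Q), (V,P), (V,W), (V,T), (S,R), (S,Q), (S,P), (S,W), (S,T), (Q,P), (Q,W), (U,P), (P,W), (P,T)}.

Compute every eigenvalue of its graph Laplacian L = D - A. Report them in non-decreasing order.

Degrees: deg(P) = 6, deg(Q) = 4, deg(R) = 1, deg(S) = 6, deg(T) = 3, deg(U) = 1, deg(V) = 5, deg(W) = 4.
L = D − A with rows/columns ordered (P, Q, R, S, T, U, V, W):
  [ 6, -1,  0, -1, -1, -1, -1, -1]
  [-1,  4,  0, -1,  0,  0, -1, -1]
  [ 0,  0,  1, -1,  0,  0,  0,  0]
  [-1, -1, -1,  6, -1,  0, -1, -1]
  [-1,  0,  0, -1,  3,  0, -1,  0]
  [-1,  0,  0,  0,  0,  1,  0,  0]
  [-1, -1,  0, -1, -1,  0,  5, -1]
  [-1, -1,  0, -1,  0,  0, -1,  4]
Characteristic polynomial: det(λI − L) = λ(λ² − 8λ + 6)(λ² − 8λ + 8)(λ − 3)(λ − 5)(λ − 6).
Roots: λ = 0; (λ² − 8λ + 6) = 0 ⇒ λ = 4 ± √10 ≈ 0.8377, 7.1623; (λ² − 8λ + 8) = 0 ⇒ λ = 4 ± 2√2 ≈ 1.1716, 6.8284; (λ − 3) = 0 ⇒ λ = 3; (λ − 5) = 0 ⇒ λ = 5; (λ − 6) = 0 ⇒ λ = 6.
(Check: the roots sum (with multiplicity) to 30, matching trace L = Σdeg = 2·15 = 30.)
Laplacian eigenvalues (increasing order): [0.0, 0.8377, 1.1716, 3.0, 5.0, 6.0, 6.8284, 7.1623]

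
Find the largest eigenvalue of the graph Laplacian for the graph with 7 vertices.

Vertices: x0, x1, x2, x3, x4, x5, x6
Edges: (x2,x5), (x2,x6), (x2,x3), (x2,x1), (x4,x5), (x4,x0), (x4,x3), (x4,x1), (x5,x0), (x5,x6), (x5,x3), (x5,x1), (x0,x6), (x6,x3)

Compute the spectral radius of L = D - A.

Degrees: deg(x0) = 3, deg(x1) = 3, deg(x2) = 4, deg(x3) = 4, deg(x4) = 4, deg(x5) = 6, deg(x6) = 4.
L = D − A with rows/columns ordered (x0, x1, x2, x3, x4, x5, x6):
  [ 3,  0,  0,  0, -1, -1, -1]
  [ 0,  3, -1,  0, -1, -1,  0]
  [ 0, -1,  4, -1,  0, -1, -1]
  [ 0,  0, -1,  4, -1, -1, -1]
  [-1, -1,  0, -1,  4, -1,  0]
  [-1, -1, -1, -1, -1,  6, -1]
  [-1,  0, -1, -1,  0, -1,  4]
Characteristic polynomial: det(λI − L) = λ(λ² − 8λ + 14)(λ − 3)(λ − 4)(λ − 6)(λ − 7).
Roots: λ = 0; (λ² − 8λ + 14) = 0 ⇒ λ = 4 ± √2 ≈ 2.5858, 5.4142; (λ − 3) = 0 ⇒ λ = 3; (λ − 4) = 0 ⇒ λ = 4; (λ − 6) = 0 ⇒ λ = 6; (λ − 7) = 0 ⇒ λ = 7.
(Check: the roots sum (with multiplicity) to 28, matching trace L = Σdeg = 2·14 = 28.)
Laplacian eigenvalues: [0.0, 2.5858, 3.0, 4.0, 5.4142, 6.0, 7.0]. Largest eigenvalue (spectral radius) = 7.0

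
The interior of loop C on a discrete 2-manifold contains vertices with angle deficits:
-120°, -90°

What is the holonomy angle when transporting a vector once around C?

Holonomy = total enclosed curvature = (-120°) + (-90°) = -210°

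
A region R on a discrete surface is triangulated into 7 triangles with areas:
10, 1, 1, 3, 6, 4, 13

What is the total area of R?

10 + 1 + 1 + 3 + 6 + 4 + 13 = 38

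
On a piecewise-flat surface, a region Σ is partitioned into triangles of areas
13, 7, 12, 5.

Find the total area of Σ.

13 + 7 + 12 + 5 = 37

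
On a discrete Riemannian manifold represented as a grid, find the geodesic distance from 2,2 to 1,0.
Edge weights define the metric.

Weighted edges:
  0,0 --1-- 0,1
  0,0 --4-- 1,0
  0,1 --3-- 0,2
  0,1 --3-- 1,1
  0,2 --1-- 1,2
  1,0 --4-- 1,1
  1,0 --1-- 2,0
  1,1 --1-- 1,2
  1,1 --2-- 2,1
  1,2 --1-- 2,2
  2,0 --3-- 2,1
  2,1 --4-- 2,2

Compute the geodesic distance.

Shortest path: 2,2 → 1,2 → 1,1 → 1,0, total weight = 6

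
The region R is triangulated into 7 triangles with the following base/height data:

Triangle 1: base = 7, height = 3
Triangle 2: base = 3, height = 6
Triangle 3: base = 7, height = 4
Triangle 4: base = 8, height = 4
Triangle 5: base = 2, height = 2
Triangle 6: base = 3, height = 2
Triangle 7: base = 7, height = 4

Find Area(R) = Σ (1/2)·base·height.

(1/2)×7×3 + (1/2)×3×6 + (1/2)×7×4 + (1/2)×8×4 + (1/2)×2×2 + (1/2)×3×2 + (1/2)×7×4 = 68.5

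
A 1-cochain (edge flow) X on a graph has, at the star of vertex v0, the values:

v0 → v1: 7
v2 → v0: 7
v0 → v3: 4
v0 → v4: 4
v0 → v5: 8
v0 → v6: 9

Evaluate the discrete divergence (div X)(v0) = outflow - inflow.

Divergence = sum of outgoing flows = 7 + (-7) + 4 + 4 + 8 + 9 = 25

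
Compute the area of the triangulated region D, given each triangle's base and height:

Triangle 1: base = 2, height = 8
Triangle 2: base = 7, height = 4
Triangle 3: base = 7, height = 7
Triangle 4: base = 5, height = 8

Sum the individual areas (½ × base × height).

(1/2)×2×8 + (1/2)×7×4 + (1/2)×7×7 + (1/2)×5×8 = 66.5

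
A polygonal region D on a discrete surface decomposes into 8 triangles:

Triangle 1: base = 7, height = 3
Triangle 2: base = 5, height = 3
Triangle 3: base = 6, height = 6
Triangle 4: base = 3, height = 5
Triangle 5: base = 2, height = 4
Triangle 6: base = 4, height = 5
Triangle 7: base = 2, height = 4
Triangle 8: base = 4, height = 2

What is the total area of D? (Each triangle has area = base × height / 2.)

(1/2)×7×3 + (1/2)×5×3 + (1/2)×6×6 + (1/2)×3×5 + (1/2)×2×4 + (1/2)×4×5 + (1/2)×2×4 + (1/2)×4×2 = 65.5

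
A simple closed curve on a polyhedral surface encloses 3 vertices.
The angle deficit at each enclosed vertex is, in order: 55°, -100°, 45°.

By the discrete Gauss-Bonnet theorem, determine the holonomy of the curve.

Holonomy = total enclosed curvature = 55° + (-100°) + 45° = 0°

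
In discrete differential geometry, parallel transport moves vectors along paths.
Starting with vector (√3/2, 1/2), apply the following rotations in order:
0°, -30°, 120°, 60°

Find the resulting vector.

Total rotation: 0° + (-30°) + 120° + 60° = 150°. Final vector: (-1, 0)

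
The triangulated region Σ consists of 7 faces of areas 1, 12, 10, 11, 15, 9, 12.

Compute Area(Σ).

1 + 12 + 10 + 11 + 15 + 9 + 12 = 70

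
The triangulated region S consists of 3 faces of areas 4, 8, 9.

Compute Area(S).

4 + 8 + 9 = 21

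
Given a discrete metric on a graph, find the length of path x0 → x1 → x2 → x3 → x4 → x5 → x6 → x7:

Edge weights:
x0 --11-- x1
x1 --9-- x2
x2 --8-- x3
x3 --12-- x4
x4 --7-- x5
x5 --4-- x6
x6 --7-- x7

Arc length = 11 + 9 + 8 + 12 + 7 + 4 + 7 = 58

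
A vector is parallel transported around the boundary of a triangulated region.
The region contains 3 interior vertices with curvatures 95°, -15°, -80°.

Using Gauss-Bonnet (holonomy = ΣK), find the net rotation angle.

Holonomy = total enclosed curvature = 95° + (-15°) + (-80°) = 0°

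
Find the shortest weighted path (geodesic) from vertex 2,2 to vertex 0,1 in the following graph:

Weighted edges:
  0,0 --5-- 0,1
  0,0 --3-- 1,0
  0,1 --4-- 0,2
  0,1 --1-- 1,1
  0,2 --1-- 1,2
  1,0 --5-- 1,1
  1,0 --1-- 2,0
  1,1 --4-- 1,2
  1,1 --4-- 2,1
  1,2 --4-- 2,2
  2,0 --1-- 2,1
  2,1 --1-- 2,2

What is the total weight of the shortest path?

Shortest path: 2,2 → 2,1 → 1,1 → 0,1, total weight = 6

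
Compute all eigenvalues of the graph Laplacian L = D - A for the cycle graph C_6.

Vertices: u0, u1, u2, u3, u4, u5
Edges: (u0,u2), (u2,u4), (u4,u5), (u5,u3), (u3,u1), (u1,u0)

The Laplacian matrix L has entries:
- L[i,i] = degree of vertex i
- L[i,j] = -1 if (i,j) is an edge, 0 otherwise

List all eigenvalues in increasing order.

The cycle graph C_n has Laplacian eigenvalues λ_k = 2 − 2cos(2πk/n), k = 0, 1, …, n−1. Here n = 6:
k=0: 2 − 2cos(0) = 0.0; k=1: 2 − 2cos(π/3) = 1.0; k=2: 2 − 2cos(2π/3) = 3.0; k=3: 2 − 2cos(π) = 4.0; k=4: 2 − 2cos(4π/3) = 3.0; k=5: 2 − 2cos(5π/3) = 1.0.
Laplacian eigenvalues (increasing order): [0.0, 1.0, 1.0, 3.0, 3.0, 4.0]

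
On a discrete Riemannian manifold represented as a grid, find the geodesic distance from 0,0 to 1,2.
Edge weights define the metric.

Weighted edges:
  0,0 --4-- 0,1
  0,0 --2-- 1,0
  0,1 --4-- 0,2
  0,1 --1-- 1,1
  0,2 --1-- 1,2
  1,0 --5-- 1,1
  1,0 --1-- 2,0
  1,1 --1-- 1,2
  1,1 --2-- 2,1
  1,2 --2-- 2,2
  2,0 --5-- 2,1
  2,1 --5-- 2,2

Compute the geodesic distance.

Shortest path: 0,0 → 0,1 → 1,1 → 1,2, total weight = 6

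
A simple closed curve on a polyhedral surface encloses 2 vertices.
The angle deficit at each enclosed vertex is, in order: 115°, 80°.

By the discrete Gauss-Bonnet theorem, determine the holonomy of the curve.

Holonomy = total enclosed curvature = 115° + 80° = 195°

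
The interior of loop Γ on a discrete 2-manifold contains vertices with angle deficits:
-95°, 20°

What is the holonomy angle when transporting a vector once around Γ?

Holonomy = total enclosed curvature = (-95°) + 20° = -75°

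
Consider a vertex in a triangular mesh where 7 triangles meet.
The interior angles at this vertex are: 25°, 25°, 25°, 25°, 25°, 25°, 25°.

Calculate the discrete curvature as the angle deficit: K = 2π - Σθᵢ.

Sum of angles = 175°. K = 360° - 175° = 185°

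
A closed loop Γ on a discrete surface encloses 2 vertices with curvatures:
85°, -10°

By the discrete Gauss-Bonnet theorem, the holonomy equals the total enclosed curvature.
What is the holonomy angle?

Holonomy = total enclosed curvature = 85° + (-10°) = 75°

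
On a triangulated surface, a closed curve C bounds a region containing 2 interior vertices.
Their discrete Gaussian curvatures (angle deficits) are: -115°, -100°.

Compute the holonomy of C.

Holonomy = total enclosed curvature = (-115°) + (-100°) = -215°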